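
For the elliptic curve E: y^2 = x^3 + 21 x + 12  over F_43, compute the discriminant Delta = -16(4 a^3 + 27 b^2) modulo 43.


4 a^3 + 27 b^2 = 4*21^3 + 27*12^2 = 37044 + 3888 = 40932
Delta = -16 * (40932) = -654912
Delta mod 43 = 21

Delta = 21 (mod 43)


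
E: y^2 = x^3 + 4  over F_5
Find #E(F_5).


For each x in F_5, count y with y^2 = x^3 + 0 x + 4 mod 5:
  x = 0: RHS = 4, y in [2, 3]  -> 2 point(s)
  x = 1: RHS = 0, y in [0]  -> 1 point(s)
  x = 3: RHS = 1, y in [1, 4]  -> 2 point(s)
Affine points: 5. Add the point at infinity: total = 6.

#E(F_5) = 6


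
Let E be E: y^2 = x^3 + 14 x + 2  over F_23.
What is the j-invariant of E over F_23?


Delta = -16(4 a^3 + 27 b^2) mod 23 = 9
-1728 * (4 a)^3 = -1728 * (4*14)^3 mod 23 = 13
j = 13 * 9^(-1) mod 23 = 4

j = 4 (mod 23)


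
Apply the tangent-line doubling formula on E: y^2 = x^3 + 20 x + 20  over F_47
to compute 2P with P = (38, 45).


Doubling: s = (3 x1^2 + a) / (2 y1)
s = (3*38^2 + 20) / (2*45) mod 47 = 40
x3 = s^2 - 2 x1 mod 47 = 40^2 - 2*38 = 20
y3 = s (x1 - x3) - y1 mod 47 = 40 * (38 - 20) - 45 = 17

2P = (20, 17)


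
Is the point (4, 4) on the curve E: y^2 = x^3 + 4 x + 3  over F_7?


Check whether y^2 = x^3 + 4 x + 3 (mod 7) for (x, y) = (4, 4).
LHS: y^2 = 4^2 mod 7 = 2
RHS: x^3 + 4 x + 3 = 4^3 + 4*4 + 3 mod 7 = 6
LHS != RHS

No, not on the curve


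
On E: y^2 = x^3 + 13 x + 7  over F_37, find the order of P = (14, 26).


Compute successive multiples of P until we hit O:
  1P = (14, 26)
  2P = (36, 20)
  3P = (36, 17)
  4P = (14, 11)
  5P = O

ord(P) = 5


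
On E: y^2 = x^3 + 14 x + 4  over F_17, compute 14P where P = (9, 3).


k = 14 = 1110_2 (binary, LSB first: 0111)
Double-and-add from P = (9, 3):
  bit 0 = 0: acc unchanged = O
  bit 1 = 1: acc = O + (1, 11) = (1, 11)
  bit 2 = 1: acc = (1, 11) + (15, 6) = (0, 2)
  bit 3 = 1: acc = (0, 2) + (12, 9) = (9, 14)

14P = (9, 14)


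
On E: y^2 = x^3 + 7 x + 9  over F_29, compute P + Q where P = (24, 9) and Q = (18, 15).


P != Q, so use the chord formula.
s = (y2 - y1) / (x2 - x1) = (6) / (23) mod 29 = 28
x3 = s^2 - x1 - x2 mod 29 = 28^2 - 24 - 18 = 17
y3 = s (x1 - x3) - y1 mod 29 = 28 * (24 - 17) - 9 = 13

P + Q = (17, 13)


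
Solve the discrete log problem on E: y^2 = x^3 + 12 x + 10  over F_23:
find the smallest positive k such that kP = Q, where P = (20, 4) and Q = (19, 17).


Enumerate multiples of P until we hit Q = (19, 17):
  1P = (20, 4)
  2P = (10, 16)
  3P = (11, 22)
  4P = (19, 17)
Match found at i = 4.

k = 4


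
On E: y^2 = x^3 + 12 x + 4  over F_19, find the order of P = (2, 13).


Compute successive multiples of P until we hit O:
  1P = (2, 13)
  2P = (0, 2)
  3P = (14, 16)
  4P = (9, 9)
  5P = (6, 11)
  6P = (16, 13)
  7P = (1, 6)
  8P = (8, 2)
  ... (continuing to 23P)
  23P = O

ord(P) = 23


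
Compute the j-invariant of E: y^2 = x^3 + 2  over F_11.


Delta = -16(4 a^3 + 27 b^2) mod 11 = 10
-1728 * (4 a)^3 = -1728 * (4*0)^3 mod 11 = 0
j = 0 * 10^(-1) mod 11 = 0

j = 0 (mod 11)


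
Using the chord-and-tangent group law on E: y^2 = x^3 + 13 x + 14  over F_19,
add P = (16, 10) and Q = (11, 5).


P != Q, so use the chord formula.
s = (y2 - y1) / (x2 - x1) = (14) / (14) mod 19 = 1
x3 = s^2 - x1 - x2 mod 19 = 1^2 - 16 - 11 = 12
y3 = s (x1 - x3) - y1 mod 19 = 1 * (16 - 12) - 10 = 13

P + Q = (12, 13)


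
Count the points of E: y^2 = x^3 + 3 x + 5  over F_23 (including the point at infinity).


For each x in F_23, count y with y^2 = x^3 + 3 x + 5 mod 23:
  x = 1: RHS = 9, y in [3, 20]  -> 2 point(s)
  x = 3: RHS = 18, y in [8, 15]  -> 2 point(s)
  x = 4: RHS = 12, y in [9, 14]  -> 2 point(s)
  x = 6: RHS = 9, y in [3, 20]  -> 2 point(s)
  x = 7: RHS = 1, y in [1, 22]  -> 2 point(s)
  x = 8: RHS = 12, y in [9, 14]  -> 2 point(s)
  x = 9: RHS = 2, y in [5, 18]  -> 2 point(s)
  x = 10: RHS = 0, y in [0]  -> 1 point(s)
  x = 11: RHS = 12, y in [9, 14]  -> 2 point(s)
  x = 14: RHS = 8, y in [10, 13]  -> 2 point(s)
  x = 16: RHS = 9, y in [3, 20]  -> 2 point(s)
  x = 17: RHS = 1, y in [1, 22]  -> 2 point(s)
  x = 18: RHS = 3, y in [7, 16]  -> 2 point(s)
  x = 22: RHS = 1, y in [1, 22]  -> 2 point(s)
Affine points: 27. Add the point at infinity: total = 28.

#E(F_23) = 28


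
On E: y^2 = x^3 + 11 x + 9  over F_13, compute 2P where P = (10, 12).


k = 2 = 10_2 (binary, LSB first: 01)
Double-and-add from P = (10, 12):
  bit 0 = 0: acc unchanged = O
  bit 1 = 1: acc = O + (3, 11) = (3, 11)

2P = (3, 11)


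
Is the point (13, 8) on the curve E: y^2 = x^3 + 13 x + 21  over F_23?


Check whether y^2 = x^3 + 13 x + 21 (mod 23) for (x, y) = (13, 8).
LHS: y^2 = 8^2 mod 23 = 18
RHS: x^3 + 13 x + 21 = 13^3 + 13*13 + 21 mod 23 = 18
LHS = RHS

Yes, on the curve


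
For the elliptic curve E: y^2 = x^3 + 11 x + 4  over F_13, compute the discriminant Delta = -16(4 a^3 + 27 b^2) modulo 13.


4 a^3 + 27 b^2 = 4*11^3 + 27*4^2 = 5324 + 432 = 5756
Delta = -16 * (5756) = -92096
Delta mod 13 = 9

Delta = 9 (mod 13)


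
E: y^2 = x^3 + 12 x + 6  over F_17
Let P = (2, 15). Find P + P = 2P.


Doubling: s = (3 x1^2 + a) / (2 y1)
s = (3*2^2 + 12) / (2*15) mod 17 = 11
x3 = s^2 - 2 x1 mod 17 = 11^2 - 2*2 = 15
y3 = s (x1 - x3) - y1 mod 17 = 11 * (2 - 15) - 15 = 12

2P = (15, 12)


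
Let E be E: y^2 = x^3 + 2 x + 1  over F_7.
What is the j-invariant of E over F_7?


Delta = -16(4 a^3 + 27 b^2) mod 7 = 1
-1728 * (4 a)^3 = -1728 * (4*2)^3 mod 7 = 1
j = 1 * 1^(-1) mod 7 = 1

j = 1 (mod 7)


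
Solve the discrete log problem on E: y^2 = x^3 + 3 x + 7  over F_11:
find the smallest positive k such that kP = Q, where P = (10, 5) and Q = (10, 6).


Enumerate multiples of P until we hit Q = (10, 6):
  1P = (10, 5)
  2P = (5, 9)
  3P = (5, 2)
  4P = (10, 6)
Match found at i = 4.

k = 4


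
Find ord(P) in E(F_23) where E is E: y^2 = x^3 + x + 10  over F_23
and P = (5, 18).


Compute successive multiples of P until we hit O:
  1P = (5, 18)
  2P = (22, 10)
  3P = (8, 1)
  4P = (14, 10)
  5P = (17, 8)
  6P = (10, 13)
  7P = (9, 9)
  8P = (4, 20)
  ... (continuing to 32P)
  32P = O

ord(P) = 32


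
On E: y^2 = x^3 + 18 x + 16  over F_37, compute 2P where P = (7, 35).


Doubling: s = (3 x1^2 + a) / (2 y1)
s = (3*7^2 + 18) / (2*35) mod 37 = 5
x3 = s^2 - 2 x1 mod 37 = 5^2 - 2*7 = 11
y3 = s (x1 - x3) - y1 mod 37 = 5 * (7 - 11) - 35 = 19

2P = (11, 19)


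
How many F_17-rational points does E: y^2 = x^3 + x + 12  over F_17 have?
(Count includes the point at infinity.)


For each x in F_17, count y with y^2 = x^3 + 1 x + 12 mod 17:
  x = 3: RHS = 8, y in [5, 12]  -> 2 point(s)
  x = 6: RHS = 13, y in [8, 9]  -> 2 point(s)
  x = 9: RHS = 2, y in [6, 11]  -> 2 point(s)
  x = 10: RHS = 2, y in [6, 11]  -> 2 point(s)
  x = 12: RHS = 1, y in [1, 16]  -> 2 point(s)
  x = 14: RHS = 16, y in [4, 13]  -> 2 point(s)
  x = 15: RHS = 2, y in [6, 11]  -> 2 point(s)
Affine points: 14. Add the point at infinity: total = 15.

#E(F_17) = 15


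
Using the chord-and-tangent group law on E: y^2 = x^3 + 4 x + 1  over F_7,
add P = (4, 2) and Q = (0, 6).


P != Q, so use the chord formula.
s = (y2 - y1) / (x2 - x1) = (4) / (3) mod 7 = 6
x3 = s^2 - x1 - x2 mod 7 = 6^2 - 4 - 0 = 4
y3 = s (x1 - x3) - y1 mod 7 = 6 * (4 - 4) - 2 = 5

P + Q = (4, 5)


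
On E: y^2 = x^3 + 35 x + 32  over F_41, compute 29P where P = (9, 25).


k = 29 = 11101_2 (binary, LSB first: 10111)
Double-and-add from P = (9, 25):
  bit 0 = 1: acc = O + (9, 25) = (9, 25)
  bit 1 = 0: acc unchanged = (9, 25)
  bit 2 = 1: acc = (9, 25) + (34, 10) = (0, 27)
  bit 3 = 1: acc = (0, 27) + (39, 6) = (20, 9)
  bit 4 = 1: acc = (20, 9) + (35, 37) = (17, 13)

29P = (17, 13)


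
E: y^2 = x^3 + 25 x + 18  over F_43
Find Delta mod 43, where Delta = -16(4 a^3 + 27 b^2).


4 a^3 + 27 b^2 = 4*25^3 + 27*18^2 = 62500 + 8748 = 71248
Delta = -16 * (71248) = -1139968
Delta mod 43 = 5

Delta = 5 (mod 43)


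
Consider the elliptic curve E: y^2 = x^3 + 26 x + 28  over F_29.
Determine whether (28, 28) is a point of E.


Check whether y^2 = x^3 + 26 x + 28 (mod 29) for (x, y) = (28, 28).
LHS: y^2 = 28^2 mod 29 = 1
RHS: x^3 + 26 x + 28 = 28^3 + 26*28 + 28 mod 29 = 1
LHS = RHS

Yes, on the curve


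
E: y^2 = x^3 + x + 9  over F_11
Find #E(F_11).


For each x in F_11, count y with y^2 = x^3 + 1 x + 9 mod 11:
  x = 0: RHS = 9, y in [3, 8]  -> 2 point(s)
  x = 1: RHS = 0, y in [0]  -> 1 point(s)
  x = 4: RHS = 0, y in [0]  -> 1 point(s)
  x = 6: RHS = 0, y in [0]  -> 1 point(s)
  x = 8: RHS = 1, y in [1, 10]  -> 2 point(s)
Affine points: 7. Add the point at infinity: total = 8.

#E(F_11) = 8


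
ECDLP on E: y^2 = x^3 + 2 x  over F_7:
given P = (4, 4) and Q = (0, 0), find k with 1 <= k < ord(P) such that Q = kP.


Enumerate multiples of P until we hit Q = (0, 0):
  1P = (4, 4)
  2P = (0, 0)
Match found at i = 2.

k = 2


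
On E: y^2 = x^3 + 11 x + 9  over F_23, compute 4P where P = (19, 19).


k = 4 = 100_2 (binary, LSB first: 001)
Double-and-add from P = (19, 19):
  bit 0 = 0: acc unchanged = O
  bit 1 = 0: acc unchanged = O
  bit 2 = 1: acc = O + (19, 4) = (19, 4)

4P = (19, 4)


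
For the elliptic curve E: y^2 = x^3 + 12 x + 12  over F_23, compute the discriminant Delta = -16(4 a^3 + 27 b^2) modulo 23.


4 a^3 + 27 b^2 = 4*12^3 + 27*12^2 = 6912 + 3888 = 10800
Delta = -16 * (10800) = -172800
Delta mod 23 = 22

Delta = 22 (mod 23)


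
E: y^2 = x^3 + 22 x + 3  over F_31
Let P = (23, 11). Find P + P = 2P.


Doubling: s = (3 x1^2 + a) / (2 y1)
s = (3*23^2 + 22) / (2*11) mod 31 = 21
x3 = s^2 - 2 x1 mod 31 = 21^2 - 2*23 = 23
y3 = s (x1 - x3) - y1 mod 31 = 21 * (23 - 23) - 11 = 20

2P = (23, 20)


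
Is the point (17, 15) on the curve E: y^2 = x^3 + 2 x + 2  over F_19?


Check whether y^2 = x^3 + 2 x + 2 (mod 19) for (x, y) = (17, 15).
LHS: y^2 = 15^2 mod 19 = 16
RHS: x^3 + 2 x + 2 = 17^3 + 2*17 + 2 mod 19 = 9
LHS != RHS

No, not on the curve


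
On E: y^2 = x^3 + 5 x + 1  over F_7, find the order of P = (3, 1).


Compute successive multiples of P until we hit O:
  1P = (3, 1)
  2P = (5, 2)
  3P = (1, 0)
  4P = (5, 5)
  5P = (3, 6)
  6P = O

ord(P) = 6


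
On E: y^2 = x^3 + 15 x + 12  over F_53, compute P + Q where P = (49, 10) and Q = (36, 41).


P != Q, so use the chord formula.
s = (y2 - y1) / (x2 - x1) = (31) / (40) mod 53 = 18
x3 = s^2 - x1 - x2 mod 53 = 18^2 - 49 - 36 = 27
y3 = s (x1 - x3) - y1 mod 53 = 18 * (49 - 27) - 10 = 15

P + Q = (27, 15)


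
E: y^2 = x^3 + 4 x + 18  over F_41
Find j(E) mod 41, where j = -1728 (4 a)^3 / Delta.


Delta = -16(4 a^3 + 27 b^2) mod 41 = 10
-1728 * (4 a)^3 = -1728 * (4*4)^3 mod 41 = 24
j = 24 * 10^(-1) mod 41 = 27

j = 27 (mod 41)


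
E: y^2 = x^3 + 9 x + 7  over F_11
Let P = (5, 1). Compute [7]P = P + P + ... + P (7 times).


k = 7 = 111_2 (binary, LSB first: 111)
Double-and-add from P = (5, 1):
  bit 0 = 1: acc = O + (5, 1) = (5, 1)
  bit 1 = 1: acc = (5, 1) + (5, 10) = O
  bit 2 = 1: acc = O + (5, 1) = (5, 1)

7P = (5, 1)


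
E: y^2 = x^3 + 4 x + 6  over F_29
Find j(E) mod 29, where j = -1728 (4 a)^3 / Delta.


Delta = -16(4 a^3 + 27 b^2) mod 29 = 14
-1728 * (4 a)^3 = -1728 * (4*4)^3 mod 29 = 26
j = 26 * 14^(-1) mod 29 = 6

j = 6 (mod 29)


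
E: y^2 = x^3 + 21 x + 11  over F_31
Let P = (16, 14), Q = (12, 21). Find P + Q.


P != Q, so use the chord formula.
s = (y2 - y1) / (x2 - x1) = (7) / (27) mod 31 = 6
x3 = s^2 - x1 - x2 mod 31 = 6^2 - 16 - 12 = 8
y3 = s (x1 - x3) - y1 mod 31 = 6 * (16 - 8) - 14 = 3

P + Q = (8, 3)


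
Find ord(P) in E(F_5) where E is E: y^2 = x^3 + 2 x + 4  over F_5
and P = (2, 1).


Compute successive multiples of P until we hit O:
  1P = (2, 1)
  2P = (0, 3)
  3P = (4, 1)
  4P = (4, 4)
  5P = (0, 2)
  6P = (2, 4)
  7P = O

ord(P) = 7


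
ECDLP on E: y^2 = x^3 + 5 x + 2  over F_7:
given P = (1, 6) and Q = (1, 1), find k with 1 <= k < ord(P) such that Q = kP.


Enumerate multiples of P until we hit Q = (1, 1):
  1P = (1, 6)
  2P = (0, 4)
  3P = (3, 4)
  4P = (4, 4)
  5P = (4, 3)
  6P = (3, 3)
  7P = (0, 3)
  8P = (1, 1)
Match found at i = 8.

k = 8


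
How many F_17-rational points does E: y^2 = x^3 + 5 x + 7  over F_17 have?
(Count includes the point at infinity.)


For each x in F_17, count y with y^2 = x^3 + 5 x + 7 mod 17:
  x = 1: RHS = 13, y in [8, 9]  -> 2 point(s)
  x = 2: RHS = 8, y in [5, 12]  -> 2 point(s)
  x = 3: RHS = 15, y in [7, 10]  -> 2 point(s)
  x = 5: RHS = 4, y in [2, 15]  -> 2 point(s)
  x = 6: RHS = 15, y in [7, 10]  -> 2 point(s)
  x = 8: RHS = 15, y in [7, 10]  -> 2 point(s)
  x = 9: RHS = 16, y in [4, 13]  -> 2 point(s)
  x = 11: RHS = 16, y in [4, 13]  -> 2 point(s)
  x = 13: RHS = 8, y in [5, 12]  -> 2 point(s)
  x = 14: RHS = 16, y in [4, 13]  -> 2 point(s)
  x = 16: RHS = 1, y in [1, 16]  -> 2 point(s)
Affine points: 22. Add the point at infinity: total = 23.

#E(F_17) = 23


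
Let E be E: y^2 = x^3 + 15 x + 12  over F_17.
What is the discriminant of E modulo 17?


4 a^3 + 27 b^2 = 4*15^3 + 27*12^2 = 13500 + 3888 = 17388
Delta = -16 * (17388) = -278208
Delta mod 17 = 14

Delta = 14 (mod 17)


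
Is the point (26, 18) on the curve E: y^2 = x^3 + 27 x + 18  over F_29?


Check whether y^2 = x^3 + 27 x + 18 (mod 29) for (x, y) = (26, 18).
LHS: y^2 = 18^2 mod 29 = 5
RHS: x^3 + 27 x + 18 = 26^3 + 27*26 + 18 mod 29 = 26
LHS != RHS

No, not on the curve


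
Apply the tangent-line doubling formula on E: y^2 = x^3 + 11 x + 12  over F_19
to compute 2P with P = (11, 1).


Doubling: s = (3 x1^2 + a) / (2 y1)
s = (3*11^2 + 11) / (2*1) mod 19 = 16
x3 = s^2 - 2 x1 mod 19 = 16^2 - 2*11 = 6
y3 = s (x1 - x3) - y1 mod 19 = 16 * (11 - 6) - 1 = 3

2P = (6, 3)


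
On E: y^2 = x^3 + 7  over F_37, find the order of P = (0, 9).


Compute successive multiples of P until we hit O:
  1P = (0, 9)
  2P = (0, 28)
  3P = O

ord(P) = 3


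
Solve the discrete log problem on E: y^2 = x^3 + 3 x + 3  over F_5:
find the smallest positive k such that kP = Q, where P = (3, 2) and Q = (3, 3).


Enumerate multiples of P until we hit Q = (3, 3):
  1P = (3, 2)
  2P = (4, 3)
  3P = (4, 2)
  4P = (3, 3)
Match found at i = 4.

k = 4


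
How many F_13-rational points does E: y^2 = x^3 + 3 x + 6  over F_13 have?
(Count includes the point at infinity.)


For each x in F_13, count y with y^2 = x^3 + 3 x + 6 mod 13:
  x = 1: RHS = 10, y in [6, 7]  -> 2 point(s)
  x = 3: RHS = 3, y in [4, 9]  -> 2 point(s)
  x = 4: RHS = 4, y in [2, 11]  -> 2 point(s)
  x = 5: RHS = 3, y in [4, 9]  -> 2 point(s)
  x = 8: RHS = 9, y in [3, 10]  -> 2 point(s)
  x = 10: RHS = 9, y in [3, 10]  -> 2 point(s)
Affine points: 12. Add the point at infinity: total = 13.

#E(F_13) = 13


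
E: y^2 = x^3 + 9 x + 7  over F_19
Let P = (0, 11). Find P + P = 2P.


Doubling: s = (3 x1^2 + a) / (2 y1)
s = (3*0^2 + 9) / (2*11) mod 19 = 3
x3 = s^2 - 2 x1 mod 19 = 3^2 - 2*0 = 9
y3 = s (x1 - x3) - y1 mod 19 = 3 * (0 - 9) - 11 = 0

2P = (9, 0)


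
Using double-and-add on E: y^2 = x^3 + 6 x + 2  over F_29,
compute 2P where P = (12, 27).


k = 2 = 10_2 (binary, LSB first: 01)
Double-and-add from P = (12, 27):
  bit 0 = 0: acc unchanged = O
  bit 1 = 1: acc = O + (11, 23) = (11, 23)

2P = (11, 23)


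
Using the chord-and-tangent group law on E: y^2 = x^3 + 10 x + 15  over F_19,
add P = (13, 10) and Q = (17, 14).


P != Q, so use the chord formula.
s = (y2 - y1) / (x2 - x1) = (4) / (4) mod 19 = 1
x3 = s^2 - x1 - x2 mod 19 = 1^2 - 13 - 17 = 9
y3 = s (x1 - x3) - y1 mod 19 = 1 * (13 - 9) - 10 = 13

P + Q = (9, 13)


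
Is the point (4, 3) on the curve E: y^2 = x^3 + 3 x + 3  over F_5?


Check whether y^2 = x^3 + 3 x + 3 (mod 5) for (x, y) = (4, 3).
LHS: y^2 = 3^2 mod 5 = 4
RHS: x^3 + 3 x + 3 = 4^3 + 3*4 + 3 mod 5 = 4
LHS = RHS

Yes, on the curve


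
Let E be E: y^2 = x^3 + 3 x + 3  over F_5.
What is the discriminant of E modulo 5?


4 a^3 + 27 b^2 = 4*3^3 + 27*3^2 = 108 + 243 = 351
Delta = -16 * (351) = -5616
Delta mod 5 = 4

Delta = 4 (mod 5)


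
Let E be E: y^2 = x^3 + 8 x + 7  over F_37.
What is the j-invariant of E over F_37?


Delta = -16(4 a^3 + 27 b^2) mod 37 = 10
-1728 * (4 a)^3 = -1728 * (4*8)^3 mod 37 = 31
j = 31 * 10^(-1) mod 37 = 29

j = 29 (mod 37)


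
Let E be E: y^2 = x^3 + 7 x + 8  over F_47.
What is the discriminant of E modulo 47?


4 a^3 + 27 b^2 = 4*7^3 + 27*8^2 = 1372 + 1728 = 3100
Delta = -16 * (3100) = -49600
Delta mod 47 = 32

Delta = 32 (mod 47)


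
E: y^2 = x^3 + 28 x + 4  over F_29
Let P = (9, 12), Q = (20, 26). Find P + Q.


P != Q, so use the chord formula.
s = (y2 - y1) / (x2 - x1) = (14) / (11) mod 29 = 25
x3 = s^2 - x1 - x2 mod 29 = 25^2 - 9 - 20 = 16
y3 = s (x1 - x3) - y1 mod 29 = 25 * (9 - 16) - 12 = 16

P + Q = (16, 16)


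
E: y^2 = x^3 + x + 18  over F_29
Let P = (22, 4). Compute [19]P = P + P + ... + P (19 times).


k = 19 = 10011_2 (binary, LSB first: 11001)
Double-and-add from P = (22, 4):
  bit 0 = 1: acc = O + (22, 4) = (22, 4)
  bit 1 = 1: acc = (22, 4) + (1, 22) = (2, 12)
  bit 2 = 0: acc unchanged = (2, 12)
  bit 3 = 0: acc unchanged = (2, 12)
  bit 4 = 1: acc = (2, 12) + (20, 11) = (13, 16)

19P = (13, 16)


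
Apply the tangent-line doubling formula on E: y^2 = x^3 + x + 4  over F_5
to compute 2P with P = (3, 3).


Doubling: s = (3 x1^2 + a) / (2 y1)
s = (3*3^2 + 1) / (2*3) mod 5 = 3
x3 = s^2 - 2 x1 mod 5 = 3^2 - 2*3 = 3
y3 = s (x1 - x3) - y1 mod 5 = 3 * (3 - 3) - 3 = 2

2P = (3, 2)


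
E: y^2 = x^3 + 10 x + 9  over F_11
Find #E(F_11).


For each x in F_11, count y with y^2 = x^3 + 10 x + 9 mod 11:
  x = 0: RHS = 9, y in [3, 8]  -> 2 point(s)
  x = 1: RHS = 9, y in [3, 8]  -> 2 point(s)
  x = 2: RHS = 4, y in [2, 9]  -> 2 point(s)
  x = 3: RHS = 0, y in [0]  -> 1 point(s)
  x = 4: RHS = 3, y in [5, 6]  -> 2 point(s)
  x = 7: RHS = 4, y in [2, 9]  -> 2 point(s)
  x = 9: RHS = 3, y in [5, 6]  -> 2 point(s)
  x = 10: RHS = 9, y in [3, 8]  -> 2 point(s)
Affine points: 15. Add the point at infinity: total = 16.

#E(F_11) = 16


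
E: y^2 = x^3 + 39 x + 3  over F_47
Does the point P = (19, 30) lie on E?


Check whether y^2 = x^3 + 39 x + 3 (mod 47) for (x, y) = (19, 30).
LHS: y^2 = 30^2 mod 47 = 7
RHS: x^3 + 39 x + 3 = 19^3 + 39*19 + 3 mod 47 = 36
LHS != RHS

No, not on the curve


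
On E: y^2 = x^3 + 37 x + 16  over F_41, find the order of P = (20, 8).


Compute successive multiples of P until we hit O:
  1P = (20, 8)
  2P = (10, 22)
  3P = (31, 32)
  4P = (30, 0)
  5P = (31, 9)
  6P = (10, 19)
  7P = (20, 33)
  8P = O

ord(P) = 8


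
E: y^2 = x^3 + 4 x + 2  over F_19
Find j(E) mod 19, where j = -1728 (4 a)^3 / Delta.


Delta = -16(4 a^3 + 27 b^2) mod 19 = 9
-1728 * (4 a)^3 = -1728 * (4*4)^3 mod 19 = 11
j = 11 * 9^(-1) mod 19 = 16

j = 16 (mod 19)


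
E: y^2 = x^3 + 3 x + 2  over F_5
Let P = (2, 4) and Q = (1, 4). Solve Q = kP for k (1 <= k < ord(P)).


Enumerate multiples of P until we hit Q = (1, 4):
  1P = (2, 4)
  2P = (1, 1)
  3P = (1, 4)
Match found at i = 3.

k = 3


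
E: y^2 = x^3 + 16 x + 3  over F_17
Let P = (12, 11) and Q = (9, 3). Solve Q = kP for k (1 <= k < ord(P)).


Enumerate multiples of P until we hit Q = (9, 3):
  1P = (12, 11)
  2P = (6, 3)
  3P = (14, 9)
  4P = (9, 3)
Match found at i = 4.

k = 4


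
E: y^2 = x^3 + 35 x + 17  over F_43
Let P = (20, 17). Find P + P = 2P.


Doubling: s = (3 x1^2 + a) / (2 y1)
s = (3*20^2 + 35) / (2*17) mod 43 = 30
x3 = s^2 - 2 x1 mod 43 = 30^2 - 2*20 = 0
y3 = s (x1 - x3) - y1 mod 43 = 30 * (20 - 0) - 17 = 24

2P = (0, 24)


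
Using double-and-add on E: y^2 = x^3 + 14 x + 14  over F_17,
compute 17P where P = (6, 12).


k = 17 = 10001_2 (binary, LSB first: 10001)
Double-and-add from P = (6, 12):
  bit 0 = 1: acc = O + (6, 12) = (6, 12)
  bit 1 = 0: acc unchanged = (6, 12)
  bit 2 = 0: acc unchanged = (6, 12)
  bit 3 = 0: acc unchanged = (6, 12)
  bit 4 = 1: acc = (6, 12) + (7, 9) = (13, 9)

17P = (13, 9)


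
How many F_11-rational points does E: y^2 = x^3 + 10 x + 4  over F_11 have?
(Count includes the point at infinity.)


For each x in F_11, count y with y^2 = x^3 + 10 x + 4 mod 11:
  x = 0: RHS = 4, y in [2, 9]  -> 2 point(s)
  x = 1: RHS = 4, y in [2, 9]  -> 2 point(s)
  x = 4: RHS = 9, y in [3, 8]  -> 2 point(s)
  x = 5: RHS = 3, y in [5, 6]  -> 2 point(s)
  x = 6: RHS = 5, y in [4, 7]  -> 2 point(s)
  x = 9: RHS = 9, y in [3, 8]  -> 2 point(s)
  x = 10: RHS = 4, y in [2, 9]  -> 2 point(s)
Affine points: 14. Add the point at infinity: total = 15.

#E(F_11) = 15


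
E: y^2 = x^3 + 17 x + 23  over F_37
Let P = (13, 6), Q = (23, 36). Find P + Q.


P != Q, so use the chord formula.
s = (y2 - y1) / (x2 - x1) = (30) / (10) mod 37 = 3
x3 = s^2 - x1 - x2 mod 37 = 3^2 - 13 - 23 = 10
y3 = s (x1 - x3) - y1 mod 37 = 3 * (13 - 10) - 6 = 3

P + Q = (10, 3)


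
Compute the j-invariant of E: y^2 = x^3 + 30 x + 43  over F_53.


Delta = -16(4 a^3 + 27 b^2) mod 53 = 7
-1728 * (4 a)^3 = -1728 * (4*30)^3 mod 53 = 13
j = 13 * 7^(-1) mod 53 = 17

j = 17 (mod 53)


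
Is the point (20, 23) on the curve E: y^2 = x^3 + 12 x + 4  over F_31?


Check whether y^2 = x^3 + 12 x + 4 (mod 31) for (x, y) = (20, 23).
LHS: y^2 = 23^2 mod 31 = 2
RHS: x^3 + 12 x + 4 = 20^3 + 12*20 + 4 mod 31 = 29
LHS != RHS

No, not on the curve


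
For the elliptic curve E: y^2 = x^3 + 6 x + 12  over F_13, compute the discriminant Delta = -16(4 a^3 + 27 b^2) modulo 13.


4 a^3 + 27 b^2 = 4*6^3 + 27*12^2 = 864 + 3888 = 4752
Delta = -16 * (4752) = -76032
Delta mod 13 = 5

Delta = 5 (mod 13)


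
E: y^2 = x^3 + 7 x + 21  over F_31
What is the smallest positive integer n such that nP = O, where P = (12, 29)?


Compute successive multiples of P until we hit O:
  1P = (12, 29)
  2P = (26, 4)
  3P = (9, 21)
  4P = (24, 1)
  5P = (28, 29)
  6P = (22, 2)
  7P = (17, 0)
  8P = (22, 29)
  ... (continuing to 14P)
  14P = O

ord(P) = 14


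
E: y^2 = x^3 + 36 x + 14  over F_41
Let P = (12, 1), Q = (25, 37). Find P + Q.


P != Q, so use the chord formula.
s = (y2 - y1) / (x2 - x1) = (36) / (13) mod 41 = 28
x3 = s^2 - x1 - x2 mod 41 = 28^2 - 12 - 25 = 9
y3 = s (x1 - x3) - y1 mod 41 = 28 * (12 - 9) - 1 = 1

P + Q = (9, 1)


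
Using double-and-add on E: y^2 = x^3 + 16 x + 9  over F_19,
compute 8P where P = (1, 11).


k = 8 = 1000_2 (binary, LSB first: 0001)
Double-and-add from P = (1, 11):
  bit 0 = 0: acc unchanged = O
  bit 1 = 0: acc unchanged = O
  bit 2 = 0: acc unchanged = O
  bit 3 = 1: acc = O + (18, 7) = (18, 7)

8P = (18, 7)


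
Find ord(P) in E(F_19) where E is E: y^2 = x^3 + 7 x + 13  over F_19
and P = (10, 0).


Compute successive multiples of P until we hit O:
  1P = (10, 0)
  2P = O

ord(P) = 2


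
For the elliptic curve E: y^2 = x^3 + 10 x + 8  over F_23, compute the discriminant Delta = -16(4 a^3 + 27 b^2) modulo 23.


4 a^3 + 27 b^2 = 4*10^3 + 27*8^2 = 4000 + 1728 = 5728
Delta = -16 * (5728) = -91648
Delta mod 23 = 7

Delta = 7 (mod 23)


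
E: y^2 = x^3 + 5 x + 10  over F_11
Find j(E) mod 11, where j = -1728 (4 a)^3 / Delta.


Delta = -16(4 a^3 + 27 b^2) mod 11 = 5
-1728 * (4 a)^3 = -1728 * (4*5)^3 mod 11 = 8
j = 8 * 5^(-1) mod 11 = 6

j = 6 (mod 11)


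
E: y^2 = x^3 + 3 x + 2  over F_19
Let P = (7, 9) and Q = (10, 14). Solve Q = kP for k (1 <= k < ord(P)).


Enumerate multiples of P until we hit Q = (10, 14):
  1P = (7, 9)
  2P = (9, 6)
  3P = (10, 5)
  4P = (8, 5)
  5P = (1, 5)
  6P = (3, 0)
  7P = (1, 14)
  8P = (8, 14)
  9P = (10, 14)
Match found at i = 9.

k = 9


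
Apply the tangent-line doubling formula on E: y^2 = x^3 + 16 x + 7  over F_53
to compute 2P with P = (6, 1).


Doubling: s = (3 x1^2 + a) / (2 y1)
s = (3*6^2 + 16) / (2*1) mod 53 = 9
x3 = s^2 - 2 x1 mod 53 = 9^2 - 2*6 = 16
y3 = s (x1 - x3) - y1 mod 53 = 9 * (6 - 16) - 1 = 15

2P = (16, 15)


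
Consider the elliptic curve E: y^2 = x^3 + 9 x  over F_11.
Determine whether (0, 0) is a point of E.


Check whether y^2 = x^3 + 9 x + 0 (mod 11) for (x, y) = (0, 0).
LHS: y^2 = 0^2 mod 11 = 0
RHS: x^3 + 9 x + 0 = 0^3 + 9*0 + 0 mod 11 = 0
LHS = RHS

Yes, on the curve


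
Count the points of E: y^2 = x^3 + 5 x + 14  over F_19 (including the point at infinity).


For each x in F_19, count y with y^2 = x^3 + 5 x + 14 mod 19:
  x = 1: RHS = 1, y in [1, 18]  -> 2 point(s)
  x = 9: RHS = 9, y in [3, 16]  -> 2 point(s)
  x = 10: RHS = 0, y in [0]  -> 1 point(s)
  x = 12: RHS = 16, y in [4, 15]  -> 2 point(s)
  x = 14: RHS = 16, y in [4, 15]  -> 2 point(s)
  x = 15: RHS = 6, y in [5, 14]  -> 2 point(s)
Affine points: 11. Add the point at infinity: total = 12.

#E(F_19) = 12


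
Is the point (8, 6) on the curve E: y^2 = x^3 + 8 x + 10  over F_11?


Check whether y^2 = x^3 + 8 x + 10 (mod 11) for (x, y) = (8, 6).
LHS: y^2 = 6^2 mod 11 = 3
RHS: x^3 + 8 x + 10 = 8^3 + 8*8 + 10 mod 11 = 3
LHS = RHS

Yes, on the curve


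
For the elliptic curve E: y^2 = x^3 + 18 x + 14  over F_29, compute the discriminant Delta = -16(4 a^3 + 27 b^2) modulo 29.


4 a^3 + 27 b^2 = 4*18^3 + 27*14^2 = 23328 + 5292 = 28620
Delta = -16 * (28620) = -457920
Delta mod 29 = 19

Delta = 19 (mod 29)


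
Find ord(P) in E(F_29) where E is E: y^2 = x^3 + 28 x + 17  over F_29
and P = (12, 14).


Compute successive multiples of P until we hit O:
  1P = (12, 14)
  2P = (21, 8)
  3P = (19, 10)
  4P = (22, 0)
  5P = (19, 19)
  6P = (21, 21)
  7P = (12, 15)
  8P = O

ord(P) = 8


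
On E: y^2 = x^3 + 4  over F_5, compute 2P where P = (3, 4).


Doubling: s = (3 x1^2 + a) / (2 y1)
s = (3*3^2 + 0) / (2*4) mod 5 = 4
x3 = s^2 - 2 x1 mod 5 = 4^2 - 2*3 = 0
y3 = s (x1 - x3) - y1 mod 5 = 4 * (3 - 0) - 4 = 3

2P = (0, 3)


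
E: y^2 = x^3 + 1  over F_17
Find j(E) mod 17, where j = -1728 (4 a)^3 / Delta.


Delta = -16(4 a^3 + 27 b^2) mod 17 = 10
-1728 * (4 a)^3 = -1728 * (4*0)^3 mod 17 = 0
j = 0 * 10^(-1) mod 17 = 0

j = 0 (mod 17)


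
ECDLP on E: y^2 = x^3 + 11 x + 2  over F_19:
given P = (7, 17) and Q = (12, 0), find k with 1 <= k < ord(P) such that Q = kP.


Enumerate multiples of P until we hit Q = (12, 0):
  1P = (7, 17)
  2P = (12, 0)
Match found at i = 2.

k = 2


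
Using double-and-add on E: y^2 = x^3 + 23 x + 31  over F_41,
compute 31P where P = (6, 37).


k = 31 = 11111_2 (binary, LSB first: 11111)
Double-and-add from P = (6, 37):
  bit 0 = 1: acc = O + (6, 37) = (6, 37)
  bit 1 = 1: acc = (6, 37) + (30, 28) = (25, 6)
  bit 2 = 1: acc = (25, 6) + (18, 2) = (0, 20)
  bit 3 = 1: acc = (0, 20) + (10, 20) = (31, 21)
  bit 4 = 1: acc = (31, 21) + (5, 5) = (26, 1)

31P = (26, 1)


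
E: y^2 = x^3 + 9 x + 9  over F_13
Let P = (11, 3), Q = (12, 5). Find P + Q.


P != Q, so use the chord formula.
s = (y2 - y1) / (x2 - x1) = (2) / (1) mod 13 = 2
x3 = s^2 - x1 - x2 mod 13 = 2^2 - 11 - 12 = 7
y3 = s (x1 - x3) - y1 mod 13 = 2 * (11 - 7) - 3 = 5

P + Q = (7, 5)


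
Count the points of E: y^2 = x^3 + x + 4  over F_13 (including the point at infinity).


For each x in F_13, count y with y^2 = x^3 + 1 x + 4 mod 13:
  x = 0: RHS = 4, y in [2, 11]  -> 2 point(s)
  x = 2: RHS = 1, y in [1, 12]  -> 2 point(s)
  x = 5: RHS = 4, y in [2, 11]  -> 2 point(s)
  x = 7: RHS = 3, y in [4, 9]  -> 2 point(s)
  x = 8: RHS = 4, y in [2, 11]  -> 2 point(s)
  x = 9: RHS = 1, y in [1, 12]  -> 2 point(s)
  x = 10: RHS = 0, y in [0]  -> 1 point(s)
Affine points: 13. Add the point at infinity: total = 14.

#E(F_13) = 14


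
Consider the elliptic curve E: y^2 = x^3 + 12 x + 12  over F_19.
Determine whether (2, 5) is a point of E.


Check whether y^2 = x^3 + 12 x + 12 (mod 19) for (x, y) = (2, 5).
LHS: y^2 = 5^2 mod 19 = 6
RHS: x^3 + 12 x + 12 = 2^3 + 12*2 + 12 mod 19 = 6
LHS = RHS

Yes, on the curve


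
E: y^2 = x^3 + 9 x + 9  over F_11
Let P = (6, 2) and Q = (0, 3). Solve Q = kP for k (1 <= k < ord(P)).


Enumerate multiples of P until we hit Q = (0, 3):
  1P = (6, 2)
  2P = (0, 3)
Match found at i = 2.

k = 2


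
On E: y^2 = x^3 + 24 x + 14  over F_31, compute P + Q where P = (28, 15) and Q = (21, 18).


P != Q, so use the chord formula.
s = (y2 - y1) / (x2 - x1) = (3) / (24) mod 31 = 4
x3 = s^2 - x1 - x2 mod 31 = 4^2 - 28 - 21 = 29
y3 = s (x1 - x3) - y1 mod 31 = 4 * (28 - 29) - 15 = 12

P + Q = (29, 12)


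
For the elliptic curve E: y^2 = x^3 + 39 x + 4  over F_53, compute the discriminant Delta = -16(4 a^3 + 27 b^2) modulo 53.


4 a^3 + 27 b^2 = 4*39^3 + 27*4^2 = 237276 + 432 = 237708
Delta = -16 * (237708) = -3803328
Delta mod 53 = 5

Delta = 5 (mod 53)


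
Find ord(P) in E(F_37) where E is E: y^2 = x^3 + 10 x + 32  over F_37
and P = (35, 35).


Compute successive multiples of P until we hit O:
  1P = (35, 35)
  2P = (25, 21)
  3P = (13, 18)
  4P = (36, 13)
  5P = (6, 30)
  6P = (12, 20)
  7P = (34, 30)
  8P = (30, 27)
  ... (continuing to 19P)
  19P = O

ord(P) = 19


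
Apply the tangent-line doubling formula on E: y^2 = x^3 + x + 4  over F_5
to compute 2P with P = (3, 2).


Doubling: s = (3 x1^2 + a) / (2 y1)
s = (3*3^2 + 1) / (2*2) mod 5 = 2
x3 = s^2 - 2 x1 mod 5 = 2^2 - 2*3 = 3
y3 = s (x1 - x3) - y1 mod 5 = 2 * (3 - 3) - 2 = 3

2P = (3, 3)


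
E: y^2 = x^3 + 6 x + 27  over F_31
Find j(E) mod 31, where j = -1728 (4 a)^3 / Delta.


Delta = -16(4 a^3 + 27 b^2) mod 31 = 3
-1728 * (4 a)^3 = -1728 * (4*6)^3 mod 31 = 15
j = 15 * 3^(-1) mod 31 = 5

j = 5 (mod 31)


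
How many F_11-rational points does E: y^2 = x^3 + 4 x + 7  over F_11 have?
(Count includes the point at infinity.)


For each x in F_11, count y with y^2 = x^3 + 4 x + 7 mod 11:
  x = 1: RHS = 1, y in [1, 10]  -> 2 point(s)
  x = 2: RHS = 1, y in [1, 10]  -> 2 point(s)
  x = 5: RHS = 9, y in [3, 8]  -> 2 point(s)
  x = 6: RHS = 5, y in [4, 7]  -> 2 point(s)
  x = 7: RHS = 4, y in [2, 9]  -> 2 point(s)
  x = 8: RHS = 1, y in [1, 10]  -> 2 point(s)
Affine points: 12. Add the point at infinity: total = 13.

#E(F_11) = 13


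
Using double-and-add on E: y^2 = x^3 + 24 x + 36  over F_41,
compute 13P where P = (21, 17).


k = 13 = 1101_2 (binary, LSB first: 1011)
Double-and-add from P = (21, 17):
  bit 0 = 1: acc = O + (21, 17) = (21, 17)
  bit 1 = 0: acc unchanged = (21, 17)
  bit 2 = 1: acc = (21, 17) + (39, 12) = (26, 14)
  bit 3 = 1: acc = (26, 14) + (37, 32) = (21, 24)

13P = (21, 24)


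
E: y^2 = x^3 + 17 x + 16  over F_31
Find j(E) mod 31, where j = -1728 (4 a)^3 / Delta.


Delta = -16(4 a^3 + 27 b^2) mod 31 = 17
-1728 * (4 a)^3 = -1728 * (4*17)^3 mod 31 = 23
j = 23 * 17^(-1) mod 31 = 5

j = 5 (mod 31)


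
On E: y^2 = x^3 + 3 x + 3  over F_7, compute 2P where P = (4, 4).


Doubling: s = (3 x1^2 + a) / (2 y1)
s = (3*4^2 + 3) / (2*4) mod 7 = 2
x3 = s^2 - 2 x1 mod 7 = 2^2 - 2*4 = 3
y3 = s (x1 - x3) - y1 mod 7 = 2 * (4 - 3) - 4 = 5

2P = (3, 5)


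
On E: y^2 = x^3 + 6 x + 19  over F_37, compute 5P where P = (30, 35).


k = 5 = 101_2 (binary, LSB first: 101)
Double-and-add from P = (30, 35):
  bit 0 = 1: acc = O + (30, 35) = (30, 35)
  bit 1 = 0: acc unchanged = (30, 35)
  bit 2 = 1: acc = (30, 35) + (4, 12) = (30, 2)

5P = (30, 2)


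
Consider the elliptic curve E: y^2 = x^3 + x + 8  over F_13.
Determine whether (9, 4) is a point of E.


Check whether y^2 = x^3 + 1 x + 8 (mod 13) for (x, y) = (9, 4).
LHS: y^2 = 4^2 mod 13 = 3
RHS: x^3 + 1 x + 8 = 9^3 + 1*9 + 8 mod 13 = 5
LHS != RHS

No, not on the curve


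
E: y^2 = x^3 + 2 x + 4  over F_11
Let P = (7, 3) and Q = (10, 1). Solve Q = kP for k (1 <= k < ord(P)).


Enumerate multiples of P until we hit Q = (10, 1):
  1P = (7, 3)
  2P = (9, 6)
  3P = (0, 2)
  4P = (2, 4)
  5P = (6, 10)
  6P = (3, 2)
  7P = (10, 10)
  8P = (8, 2)
  9P = (8, 9)
  10P = (10, 1)
Match found at i = 10.

k = 10


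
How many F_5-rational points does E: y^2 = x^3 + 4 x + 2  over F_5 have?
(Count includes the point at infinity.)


For each x in F_5, count y with y^2 = x^3 + 4 x + 2 mod 5:
  x = 3: RHS = 1, y in [1, 4]  -> 2 point(s)
Affine points: 2. Add the point at infinity: total = 3.

#E(F_5) = 3


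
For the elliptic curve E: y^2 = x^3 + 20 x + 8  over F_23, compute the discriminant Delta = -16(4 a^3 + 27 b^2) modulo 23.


4 a^3 + 27 b^2 = 4*20^3 + 27*8^2 = 32000 + 1728 = 33728
Delta = -16 * (33728) = -539648
Delta mod 23 = 1

Delta = 1 (mod 23)


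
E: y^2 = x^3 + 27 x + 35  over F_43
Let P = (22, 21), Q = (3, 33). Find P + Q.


P != Q, so use the chord formula.
s = (y2 - y1) / (x2 - x1) = (12) / (24) mod 43 = 22
x3 = s^2 - x1 - x2 mod 43 = 22^2 - 22 - 3 = 29
y3 = s (x1 - x3) - y1 mod 43 = 22 * (22 - 29) - 21 = 40

P + Q = (29, 40)


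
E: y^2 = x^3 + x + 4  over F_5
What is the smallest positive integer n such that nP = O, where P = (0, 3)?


Compute successive multiples of P until we hit O:
  1P = (0, 3)
  2P = (1, 1)
  3P = (3, 3)
  4P = (2, 2)
  5P = (2, 3)
  6P = (3, 2)
  7P = (1, 4)
  8P = (0, 2)
  ... (continuing to 9P)
  9P = O

ord(P) = 9


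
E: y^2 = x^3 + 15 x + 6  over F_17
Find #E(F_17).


For each x in F_17, count y with y^2 = x^3 + 15 x + 6 mod 17:
  x = 5: RHS = 2, y in [6, 11]  -> 2 point(s)
  x = 8: RHS = 9, y in [3, 14]  -> 2 point(s)
  x = 10: RHS = 0, y in [0]  -> 1 point(s)
  x = 13: RHS = 1, y in [1, 16]  -> 2 point(s)
  x = 14: RHS = 2, y in [6, 11]  -> 2 point(s)
  x = 15: RHS = 2, y in [6, 11]  -> 2 point(s)
Affine points: 11. Add the point at infinity: total = 12.

#E(F_17) = 12


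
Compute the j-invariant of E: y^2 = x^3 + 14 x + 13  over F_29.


Delta = -16(4 a^3 + 27 b^2) mod 29 = 22
-1728 * (4 a)^3 = -1728 * (4*14)^3 mod 29 = 20
j = 20 * 22^(-1) mod 29 = 22

j = 22 (mod 29)


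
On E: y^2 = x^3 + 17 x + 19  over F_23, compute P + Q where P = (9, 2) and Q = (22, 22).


P != Q, so use the chord formula.
s = (y2 - y1) / (x2 - x1) = (20) / (13) mod 23 = 21
x3 = s^2 - x1 - x2 mod 23 = 21^2 - 9 - 22 = 19
y3 = s (x1 - x3) - y1 mod 23 = 21 * (9 - 19) - 2 = 18

P + Q = (19, 18)


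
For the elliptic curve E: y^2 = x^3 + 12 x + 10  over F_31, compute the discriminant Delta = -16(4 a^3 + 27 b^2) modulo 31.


4 a^3 + 27 b^2 = 4*12^3 + 27*10^2 = 6912 + 2700 = 9612
Delta = -16 * (9612) = -153792
Delta mod 31 = 30

Delta = 30 (mod 31)


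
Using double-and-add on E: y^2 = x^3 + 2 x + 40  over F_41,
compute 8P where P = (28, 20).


k = 8 = 1000_2 (binary, LSB first: 0001)
Double-and-add from P = (28, 20):
  bit 0 = 0: acc unchanged = O
  bit 1 = 0: acc unchanged = O
  bit 2 = 0: acc unchanged = O
  bit 3 = 1: acc = O + (28, 21) = (28, 21)

8P = (28, 21)


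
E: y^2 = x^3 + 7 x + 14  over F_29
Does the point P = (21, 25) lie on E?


Check whether y^2 = x^3 + 7 x + 14 (mod 29) for (x, y) = (21, 25).
LHS: y^2 = 25^2 mod 29 = 16
RHS: x^3 + 7 x + 14 = 21^3 + 7*21 + 14 mod 29 = 26
LHS != RHS

No, not on the curve


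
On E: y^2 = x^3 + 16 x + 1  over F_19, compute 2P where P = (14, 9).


Doubling: s = (3 x1^2 + a) / (2 y1)
s = (3*14^2 + 16) / (2*9) mod 19 = 4
x3 = s^2 - 2 x1 mod 19 = 4^2 - 2*14 = 7
y3 = s (x1 - x3) - y1 mod 19 = 4 * (14 - 7) - 9 = 0

2P = (7, 0)


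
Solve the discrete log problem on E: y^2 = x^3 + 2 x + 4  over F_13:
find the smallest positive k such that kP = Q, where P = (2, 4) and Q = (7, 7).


Enumerate multiples of P until we hit Q = (7, 7):
  1P = (2, 4)
  2P = (8, 5)
  3P = (7, 6)
  4P = (0, 2)
  5P = (12, 12)
  6P = (9, 6)
  7P = (5, 10)
  8P = (10, 6)
  9P = (10, 7)
  10P = (5, 3)
  11P = (9, 7)
  12P = (12, 1)
  13P = (0, 11)
  14P = (7, 7)
Match found at i = 14.

k = 14


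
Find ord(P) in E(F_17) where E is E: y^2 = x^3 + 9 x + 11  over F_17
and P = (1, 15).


Compute successive multiples of P until we hit O:
  1P = (1, 15)
  2P = (7, 3)
  3P = (13, 9)
  4P = (16, 1)
  5P = (15, 6)
  6P = (10, 9)
  7P = (14, 5)
  8P = (4, 3)
  ... (continuing to 22P)
  22P = O

ord(P) = 22


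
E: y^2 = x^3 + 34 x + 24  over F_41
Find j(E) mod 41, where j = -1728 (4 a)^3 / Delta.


Delta = -16(4 a^3 + 27 b^2) mod 41 = 14
-1728 * (4 a)^3 = -1728 * (4*34)^3 mod 41 = 20
j = 20 * 14^(-1) mod 41 = 19

j = 19 (mod 41)


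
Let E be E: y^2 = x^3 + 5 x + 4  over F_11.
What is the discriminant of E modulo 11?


4 a^3 + 27 b^2 = 4*5^3 + 27*4^2 = 500 + 432 = 932
Delta = -16 * (932) = -14912
Delta mod 11 = 4

Delta = 4 (mod 11)


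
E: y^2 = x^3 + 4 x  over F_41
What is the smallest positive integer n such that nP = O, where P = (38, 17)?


Compute successive multiples of P until we hit O:
  1P = (38, 17)
  2P = (39, 5)
  3P = (26, 3)
  4P = (0, 0)
  5P = (26, 38)
  6P = (39, 36)
  7P = (38, 24)
  8P = O

ord(P) = 8


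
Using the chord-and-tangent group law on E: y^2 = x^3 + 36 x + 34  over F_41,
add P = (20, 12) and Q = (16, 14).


P != Q, so use the chord formula.
s = (y2 - y1) / (x2 - x1) = (2) / (37) mod 41 = 20
x3 = s^2 - x1 - x2 mod 41 = 20^2 - 20 - 16 = 36
y3 = s (x1 - x3) - y1 mod 41 = 20 * (20 - 36) - 12 = 37

P + Q = (36, 37)


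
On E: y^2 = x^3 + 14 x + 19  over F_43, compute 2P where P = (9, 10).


Doubling: s = (3 x1^2 + a) / (2 y1)
s = (3*9^2 + 14) / (2*10) mod 43 = 15
x3 = s^2 - 2 x1 mod 43 = 15^2 - 2*9 = 35
y3 = s (x1 - x3) - y1 mod 43 = 15 * (9 - 35) - 10 = 30

2P = (35, 30)


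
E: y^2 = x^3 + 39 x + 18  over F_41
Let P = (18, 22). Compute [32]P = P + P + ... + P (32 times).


k = 32 = 100000_2 (binary, LSB first: 000001)
Double-and-add from P = (18, 22):
  bit 0 = 0: acc unchanged = O
  bit 1 = 0: acc unchanged = O
  bit 2 = 0: acc unchanged = O
  bit 3 = 0: acc unchanged = O
  bit 4 = 0: acc unchanged = O
  bit 5 = 1: acc = O + (13, 37) = (13, 37)

32P = (13, 37)


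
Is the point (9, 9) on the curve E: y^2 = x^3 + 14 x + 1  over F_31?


Check whether y^2 = x^3 + 14 x + 1 (mod 31) for (x, y) = (9, 9).
LHS: y^2 = 9^2 mod 31 = 19
RHS: x^3 + 14 x + 1 = 9^3 + 14*9 + 1 mod 31 = 19
LHS = RHS

Yes, on the curve


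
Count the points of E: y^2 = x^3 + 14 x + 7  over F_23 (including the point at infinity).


For each x in F_23, count y with y^2 = x^3 + 14 x + 7 mod 23:
  x = 4: RHS = 12, y in [9, 14]  -> 2 point(s)
  x = 5: RHS = 18, y in [8, 15]  -> 2 point(s)
  x = 6: RHS = 8, y in [10, 13]  -> 2 point(s)
  x = 14: RHS = 3, y in [7, 16]  -> 2 point(s)
  x = 15: RHS = 4, y in [2, 21]  -> 2 point(s)
  x = 16: RHS = 3, y in [7, 16]  -> 2 point(s)
  x = 17: RHS = 6, y in [11, 12]  -> 2 point(s)
  x = 19: RHS = 2, y in [5, 18]  -> 2 point(s)
Affine points: 16. Add the point at infinity: total = 17.

#E(F_23) = 17


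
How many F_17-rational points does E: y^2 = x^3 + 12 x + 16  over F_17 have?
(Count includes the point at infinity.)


For each x in F_17, count y with y^2 = x^3 + 12 x + 16 mod 17:
  x = 0: RHS = 16, y in [4, 13]  -> 2 point(s)
  x = 4: RHS = 9, y in [3, 14]  -> 2 point(s)
  x = 6: RHS = 15, y in [7, 10]  -> 2 point(s)
  x = 7: RHS = 1, y in [1, 16]  -> 2 point(s)
  x = 11: RHS = 0, y in [0]  -> 1 point(s)
  x = 12: RHS = 1, y in [1, 16]  -> 2 point(s)
  x = 14: RHS = 4, y in [2, 15]  -> 2 point(s)
  x = 15: RHS = 1, y in [1, 16]  -> 2 point(s)
Affine points: 15. Add the point at infinity: total = 16.

#E(F_17) = 16


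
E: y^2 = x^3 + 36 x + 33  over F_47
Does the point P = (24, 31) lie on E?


Check whether y^2 = x^3 + 36 x + 33 (mod 47) for (x, y) = (24, 31).
LHS: y^2 = 31^2 mod 47 = 21
RHS: x^3 + 36 x + 33 = 24^3 + 36*24 + 33 mod 47 = 10
LHS != RHS

No, not on the curve


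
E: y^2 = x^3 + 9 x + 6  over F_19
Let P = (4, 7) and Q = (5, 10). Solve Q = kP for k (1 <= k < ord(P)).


Enumerate multiples of P until we hit Q = (5, 10):
  1P = (4, 7)
  2P = (11, 12)
  3P = (8, 1)
  4P = (14, 8)
  5P = (5, 10)
Match found at i = 5.

k = 5


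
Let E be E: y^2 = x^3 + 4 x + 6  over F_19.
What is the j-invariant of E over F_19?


Delta = -16(4 a^3 + 27 b^2) mod 19 = 17
-1728 * (4 a)^3 = -1728 * (4*4)^3 mod 19 = 11
j = 11 * 17^(-1) mod 19 = 4

j = 4 (mod 19)


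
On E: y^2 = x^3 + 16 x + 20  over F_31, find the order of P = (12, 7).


Compute successive multiples of P until we hit O:
  1P = (12, 7)
  2P = (8, 28)
  3P = (25, 7)
  4P = (25, 24)
  5P = (8, 3)
  6P = (12, 24)
  7P = O

ord(P) = 7


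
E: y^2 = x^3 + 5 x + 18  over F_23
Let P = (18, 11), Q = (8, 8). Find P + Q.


P != Q, so use the chord formula.
s = (y2 - y1) / (x2 - x1) = (20) / (13) mod 23 = 21
x3 = s^2 - x1 - x2 mod 23 = 21^2 - 18 - 8 = 1
y3 = s (x1 - x3) - y1 mod 23 = 21 * (18 - 1) - 11 = 1

P + Q = (1, 1)
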